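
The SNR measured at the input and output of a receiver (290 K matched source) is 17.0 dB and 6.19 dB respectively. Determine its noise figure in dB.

NF (dB) = SNR_in(dB) − SNR_out(dB) when the source is at T₀
NF = 17.0 − 6.19 = 10.81 dB

10.81 dB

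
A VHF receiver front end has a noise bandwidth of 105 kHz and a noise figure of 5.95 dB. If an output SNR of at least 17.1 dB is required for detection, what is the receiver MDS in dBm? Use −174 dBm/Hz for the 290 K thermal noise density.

−100.7 dBm

Sensitivity = −174 + 10 log₁₀(B) + NF + SNR_min
= −174 + 50.21 + 5.95 + 17.1
= −100.74 dBm → −100.7 dBm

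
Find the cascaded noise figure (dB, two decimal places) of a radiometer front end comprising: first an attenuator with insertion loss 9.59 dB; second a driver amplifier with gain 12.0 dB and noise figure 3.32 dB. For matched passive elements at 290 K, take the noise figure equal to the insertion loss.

12.91 dB

Convert to linear (a loss of L dB is a gain of −L dB): F_i = 10^(NF_i/10), G_i = 10^(G_i,dB/10)
  Stage 1: F_1 = 10^(9.59/10) = 9.099, G_1 = 10^(−9.59/10) = 0.1099
  Stage 2: F_2 = 10^(3.32/10) = 2.148, G_2 = 10^(12.0/10) = 15.85
Friis cascade:
  F = 9.099 + (2.148 − 1)/0.1099 = 19.54
NF = 10 log₁₀(19.54) = 12.91 dB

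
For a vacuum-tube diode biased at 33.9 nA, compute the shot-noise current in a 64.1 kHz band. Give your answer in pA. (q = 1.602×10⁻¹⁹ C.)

26.4 pA

I_n = √(2qI·B)
2qI·B = 2 × 1.602×10⁻¹⁹ × 3.39×10⁻⁸ × 6.41×10⁴ = 6.96×10⁻²² A²
I_n = √(6.96×10⁻²²) = 2.64×10⁻¹¹ A = 26.4 pA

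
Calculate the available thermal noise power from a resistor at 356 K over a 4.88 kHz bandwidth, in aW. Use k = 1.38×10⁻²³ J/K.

24.0 aW

P_n = kTB = 1.38×10⁻²³ × 356 × 4.88×10³ = 2.40×10⁻¹⁷ W = 24.0 aW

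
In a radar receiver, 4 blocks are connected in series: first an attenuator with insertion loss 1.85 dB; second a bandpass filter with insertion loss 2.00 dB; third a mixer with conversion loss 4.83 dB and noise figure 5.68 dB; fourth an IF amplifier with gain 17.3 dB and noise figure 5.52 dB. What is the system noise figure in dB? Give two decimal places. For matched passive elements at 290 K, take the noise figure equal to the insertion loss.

Convert to linear (a loss of L dB is a gain of −L dB): F_i = 10^(NF_i/10), G_i = 10^(G_i,dB/10)
  Stage 1: F_1 = 10^(1.85/10) = 1.531, G_1 = 10^(−1.85/10) = 0.6531
  Stage 2: F_2 = 10^(2.00/10) = 1.585, G_2 = 10^(−2.00/10) = 0.6310
  Stage 3: F_3 = 10^(5.68/10) = 3.698, G_3 = 10^(−4.83/10) = 0.3289
  Stage 4: F_4 = 10^(5.52/10) = 3.565, G_4 = 10^(17.3/10) = 53.70
Friis cascade:
  F = 1.531 + (1.585 − 1)/0.6531 + (3.698 − 1)/0.4121 + (3.565 − 1)/0.1355 = 27.90
NF = 10 log₁₀(27.90) = 14.46 dB

14.46 dB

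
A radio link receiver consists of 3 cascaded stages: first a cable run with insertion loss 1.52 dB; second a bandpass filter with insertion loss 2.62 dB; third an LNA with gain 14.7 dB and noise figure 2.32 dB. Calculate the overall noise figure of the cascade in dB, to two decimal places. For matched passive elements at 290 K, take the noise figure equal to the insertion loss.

6.46 dB

Convert to linear (a loss of L dB is a gain of −L dB): F_i = 10^(NF_i/10), G_i = 10^(G_i,dB/10)
  Stage 1: F_1 = 10^(1.52/10) = 1.419, G_1 = 10^(−1.52/10) = 0.7047
  Stage 2: F_2 = 10^(2.62/10) = 1.828, G_2 = 10^(−2.62/10) = 0.5470
  Stage 3: F_3 = 10^(2.32/10) = 1.706, G_3 = 10^(14.7/10) = 29.51
Friis cascade:
  F = 1.419 + (1.828 − 1)/0.7047 + (1.706 − 1)/0.3855 = 4.426
NF = 10 log₁₀(4.426) = 6.46 dB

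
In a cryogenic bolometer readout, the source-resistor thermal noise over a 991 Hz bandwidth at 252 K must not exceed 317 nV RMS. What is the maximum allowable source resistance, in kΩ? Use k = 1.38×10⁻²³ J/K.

7.29 kΩ

Johnson–Nyquist: V_n = √(4kTRB) ⇒ R = V_n² / (4kTB)
4kTB = 4 × 1.38×10⁻²³ × 252 × 9.91×10² = 1.38×10⁻¹⁷
R = (3.17×10⁻⁷)² / 1.38×10⁻¹⁷ = 7.29×10³ Ω = 7.29 kΩ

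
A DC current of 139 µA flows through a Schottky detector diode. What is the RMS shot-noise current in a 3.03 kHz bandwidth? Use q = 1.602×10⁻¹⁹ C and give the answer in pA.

367 pA

I_n = √(2qI·B)
2qI·B = 2 × 1.602×10⁻¹⁹ × 1.39×10⁻⁴ × 3.03×10³ = 1.35×10⁻¹⁹ A²
I_n = √(1.35×10⁻¹⁹) = 3.67×10⁻¹⁰ A = 367 pA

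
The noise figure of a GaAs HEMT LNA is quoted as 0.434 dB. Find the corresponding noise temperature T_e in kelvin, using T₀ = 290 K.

F = 10^(0.434/10) = 1.1051
T_e = (F − 1)·T₀ = (1.1051 − 1) × 290 = 30.5 K

30.5 K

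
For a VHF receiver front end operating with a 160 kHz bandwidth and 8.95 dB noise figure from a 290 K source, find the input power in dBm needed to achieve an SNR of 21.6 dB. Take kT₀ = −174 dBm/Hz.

−91.4 dBm

Sensitivity = −174 + 10 log₁₀(B) + NF + SNR_min
= −174 + 52.04 + 8.95 + 21.6
= −91.41 dBm → −91.4 dBm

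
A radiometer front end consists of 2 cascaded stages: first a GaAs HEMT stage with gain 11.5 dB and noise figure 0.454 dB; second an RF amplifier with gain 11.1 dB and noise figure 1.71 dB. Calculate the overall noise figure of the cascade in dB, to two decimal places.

Convert to linear (a loss of L dB is a gain of −L dB): F_i = 10^(NF_i/10), G_i = 10^(G_i,dB/10)
  Stage 1: F_1 = 10^(0.454/10) = 1.110, G_1 = 10^(11.5/10) = 14.13
  Stage 2: F_2 = 10^(1.71/10) = 1.483, G_2 = 10^(11.1/10) = 12.88
Friis cascade:
  F = 1.110 + (1.483 − 1)/14.13 = 1.144
NF = 10 log₁₀(1.144) = 0.59 dB

0.59 dB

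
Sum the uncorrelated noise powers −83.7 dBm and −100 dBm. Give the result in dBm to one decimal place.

−83.6 dBm

Convert to linear, add, convert back:
P₁ = 4.27×10⁻¹² W, P₂ = 1.00×10⁻¹³ W
P_tot = 4.37×10⁻¹² W → 10 log₁₀(P_tot / 10⁻³) = −83.6 dBm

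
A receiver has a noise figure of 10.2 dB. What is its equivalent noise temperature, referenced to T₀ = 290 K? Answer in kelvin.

F = 10^(10.2/10) = 10.4713
T_e = (F − 1)·T₀ = (10.4713 − 1) × 290 = 2747 K

2747 K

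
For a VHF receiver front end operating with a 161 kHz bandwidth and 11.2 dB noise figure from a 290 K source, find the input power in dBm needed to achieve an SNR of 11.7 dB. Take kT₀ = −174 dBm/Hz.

Sensitivity = −174 + 10 log₁₀(B) + NF + SNR_min
= −174 + 52.07 + 11.2 + 11.7
= −99.03 dBm → −99.0 dBm

−99.0 dBm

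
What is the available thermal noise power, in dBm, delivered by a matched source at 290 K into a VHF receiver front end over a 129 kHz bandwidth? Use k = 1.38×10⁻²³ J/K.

P_n = kTB = 1.38×10⁻²³ × 290 × 1.29×10⁵ = 5.16×10⁻¹⁶ W
In dBm: 10 log₁₀(5.16×10⁻¹⁶ / 10⁻³) = −122.9 dBm

−122.9 dBm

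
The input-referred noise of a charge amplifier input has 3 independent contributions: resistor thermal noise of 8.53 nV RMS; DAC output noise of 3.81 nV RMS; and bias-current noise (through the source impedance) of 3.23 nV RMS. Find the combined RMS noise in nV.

9.88 nV

Uncorrelated sources add in power (mean-square): V_tot = √(ΣV_i²)
V_tot = √[(8.53×10⁻⁹)² + (3.81×10⁻⁹)² + (3.23×10⁻⁹)²] = 9.88×10⁻⁹ V = 9.88 nV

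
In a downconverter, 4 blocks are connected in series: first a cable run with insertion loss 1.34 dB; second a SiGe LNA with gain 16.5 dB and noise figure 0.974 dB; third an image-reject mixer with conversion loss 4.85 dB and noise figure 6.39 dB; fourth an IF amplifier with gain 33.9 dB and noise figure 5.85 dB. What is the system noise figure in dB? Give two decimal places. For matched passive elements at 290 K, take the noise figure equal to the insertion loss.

Convert to linear (a loss of L dB is a gain of −L dB): F_i = 10^(NF_i/10), G_i = 10^(G_i,dB/10)
  Stage 1: F_1 = 10^(1.34/10) = 1.361, G_1 = 10^(−1.34/10) = 0.7345
  Stage 2: F_2 = 10^(0.974/10) = 1.251, G_2 = 10^(16.5/10) = 44.67
  Stage 3: F_3 = 10^(6.39/10) = 4.355, G_3 = 10^(−4.85/10) = 0.3273
  Stage 4: F_4 = 10^(5.85/10) = 3.846, G_4 = 10^(33.9/10) = 2455
Friis cascade:
  F = 1.361 + (1.251 − 1)/0.7345 + (4.355 − 1)/32.81 + (3.846 − 1)/10.74 = 2.071
NF = 10 log₁₀(2.071) = 3.16 dB

3.16 dB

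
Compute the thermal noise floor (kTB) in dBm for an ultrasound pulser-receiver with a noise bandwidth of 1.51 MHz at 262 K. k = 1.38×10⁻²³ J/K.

−112.6 dBm

P_n = kTB = 1.38×10⁻²³ × 262 × 1.51×10⁶ = 5.46×10⁻¹⁵ W
In dBm: 10 log₁₀(5.46×10⁻¹⁵ / 10⁻³) = −112.6 dBm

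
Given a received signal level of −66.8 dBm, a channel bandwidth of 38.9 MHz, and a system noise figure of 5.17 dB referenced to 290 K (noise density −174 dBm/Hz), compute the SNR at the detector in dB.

26.1 dB

Noise floor: N = −174 + 10 log₁₀(B) + NF
10 log₁₀(3.89×10⁷) = 75.9 dB
N = −174 + 75.9 + 5.17 = −92.93 dBm
SNR = P_sig − N = −66.8 − (−92.93) = 26.13 dB → 26.1 dB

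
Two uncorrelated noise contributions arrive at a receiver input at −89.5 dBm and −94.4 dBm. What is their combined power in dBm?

Convert to linear, add, convert back:
P₁ = 1.12×10⁻¹² W, P₂ = 3.63×10⁻¹³ W
P_tot = 1.49×10⁻¹² W → 10 log₁₀(P_tot / 10⁻³) = −88.3 dBm

−88.3 dBm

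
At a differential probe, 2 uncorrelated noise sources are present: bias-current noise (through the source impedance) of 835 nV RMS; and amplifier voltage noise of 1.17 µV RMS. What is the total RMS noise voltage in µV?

1.44 µV

Uncorrelated sources add in power (mean-square): V_tot = √(ΣV_i²)
V_tot = √[(8.35×10⁻⁷)² + (1.17×10⁻⁶)²] = 1.44×10⁻⁶ V = 1.44 µV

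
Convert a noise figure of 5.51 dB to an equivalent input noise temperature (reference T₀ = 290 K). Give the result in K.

741 K

F = 10^(5.51/10) = 3.55631
T_e = (F − 1)·T₀ = (3.55631 − 1) × 290 = 741 K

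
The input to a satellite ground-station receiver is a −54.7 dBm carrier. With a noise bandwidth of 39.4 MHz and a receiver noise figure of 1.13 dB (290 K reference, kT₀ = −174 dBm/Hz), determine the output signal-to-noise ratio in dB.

Noise floor: N = −174 + 10 log₁₀(B) + NF
10 log₁₀(3.94×10⁷) = 75.95 dB
N = −174 + 75.95 + 1.13 = −96.92 dBm
SNR = P_sig − N = −54.7 − (−96.92) = 42.22 dB → 42.2 dB

42.2 dB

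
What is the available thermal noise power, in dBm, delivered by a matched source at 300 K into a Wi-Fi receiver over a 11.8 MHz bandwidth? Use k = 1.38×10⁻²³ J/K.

−103.1 dBm

P_n = kTB = 1.38×10⁻²³ × 300 × 1.18×10⁷ = 4.89×10⁻¹⁴ W
In dBm: 10 log₁₀(4.89×10⁻¹⁴ / 10⁻³) = −103.1 dBm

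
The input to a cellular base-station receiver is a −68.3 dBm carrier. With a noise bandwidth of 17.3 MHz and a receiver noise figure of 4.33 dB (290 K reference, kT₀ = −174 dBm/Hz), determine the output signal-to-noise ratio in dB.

29.0 dB

Noise floor: N = −174 + 10 log₁₀(B) + NF
10 log₁₀(1.73×10⁷) = 72.38 dB
N = −174 + 72.38 + 4.33 = −97.29 dBm
SNR = P_sig − N = −68.3 − (−97.29) = 28.99 dB → 29.0 dB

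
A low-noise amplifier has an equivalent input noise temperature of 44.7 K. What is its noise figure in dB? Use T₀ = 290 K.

F = 1 + T_e/T₀ = 1 + 44.7/290 = 1.15414
NF = 10 log₁₀(1.15414) = 0.623 dB

0.623 dB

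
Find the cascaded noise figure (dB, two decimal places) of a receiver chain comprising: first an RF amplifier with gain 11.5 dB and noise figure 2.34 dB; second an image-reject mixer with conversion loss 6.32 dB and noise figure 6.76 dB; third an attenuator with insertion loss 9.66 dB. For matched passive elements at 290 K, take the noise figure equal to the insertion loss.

Convert to linear (a loss of L dB is a gain of −L dB): F_i = 10^(NF_i/10), G_i = 10^(G_i,dB/10)
  Stage 1: F_1 = 10^(2.34/10) = 1.714, G_1 = 10^(11.5/10) = 14.13
  Stage 2: F_2 = 10^(6.76/10) = 4.742, G_2 = 10^(−6.32/10) = 0.2333
  Stage 3: F_3 = 10^(9.66/10) = 9.247, G_3 = 10^(−9.66/10) = 0.1081
Friis cascade:
  F = 1.714 + (4.742 − 1)/14.13 + (9.247 − 1)/3.296 = 4.481
NF = 10 log₁₀(4.481) = 6.51 dB

6.51 dB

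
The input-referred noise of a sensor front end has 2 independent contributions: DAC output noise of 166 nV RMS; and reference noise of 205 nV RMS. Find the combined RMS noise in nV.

264 nV

Uncorrelated sources add in power (mean-square): V_tot = √(ΣV_i²)
V_tot = √[(1.66×10⁻⁷)² + (2.05×10⁻⁷)²] = 2.64×10⁻⁷ V = 264 nV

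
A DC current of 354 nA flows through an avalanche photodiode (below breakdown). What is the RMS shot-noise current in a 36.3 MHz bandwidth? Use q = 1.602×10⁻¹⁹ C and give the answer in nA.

I_n = √(2qI·B)
2qI·B = 2 × 1.602×10⁻¹⁹ × 3.54×10⁻⁷ × 3.63×10⁷ = 4.12×10⁻¹⁸ A²
I_n = √(4.12×10⁻¹⁸) = 2.03×10⁻⁹ A = 2.03 nA

2.03 nA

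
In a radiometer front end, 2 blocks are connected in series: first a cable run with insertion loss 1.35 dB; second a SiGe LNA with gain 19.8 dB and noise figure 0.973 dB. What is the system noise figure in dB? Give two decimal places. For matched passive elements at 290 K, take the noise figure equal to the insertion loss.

Convert to linear (a loss of L dB is a gain of −L dB): F_i = 10^(NF_i/10), G_i = 10^(G_i,dB/10)
  Stage 1: F_1 = 10^(1.35/10) = 1.365, G_1 = 10^(−1.35/10) = 0.7328
  Stage 2: F_2 = 10^(0.973/10) = 1.251, G_2 = 10^(19.8/10) = 95.50
Friis cascade:
  F = 1.365 + (1.251 − 1)/0.7328 = 1.707
NF = 10 log₁₀(1.707) = 2.32 dB

2.32 dB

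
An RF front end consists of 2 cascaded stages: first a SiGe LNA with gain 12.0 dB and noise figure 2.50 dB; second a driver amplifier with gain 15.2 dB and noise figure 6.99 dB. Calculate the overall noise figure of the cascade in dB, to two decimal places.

Convert to linear (a loss of L dB is a gain of −L dB): F_i = 10^(NF_i/10), G_i = 10^(G_i,dB/10)
  Stage 1: F_1 = 10^(2.50/10) = 1.778, G_1 = 10^(12.0/10) = 15.85
  Stage 2: F_2 = 10^(6.99/10) = 5.000, G_2 = 10^(15.2/10) = 33.11
Friis cascade:
  F = 1.778 + (5.000 − 1)/15.85 = 2.031
NF = 10 log₁₀(2.031) = 3.08 dB

3.08 dB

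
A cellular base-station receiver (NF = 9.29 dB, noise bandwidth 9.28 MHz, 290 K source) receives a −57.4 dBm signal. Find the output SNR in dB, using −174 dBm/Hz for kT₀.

37.6 dB

Noise floor: N = −174 + 10 log₁₀(B) + NF
10 log₁₀(9.28×10⁶) = 69.68 dB
N = −174 + 69.68 + 9.29 = −95.03 dBm
SNR = P_sig − N = −57.4 − (−95.03) = 37.63 dB → 37.6 dB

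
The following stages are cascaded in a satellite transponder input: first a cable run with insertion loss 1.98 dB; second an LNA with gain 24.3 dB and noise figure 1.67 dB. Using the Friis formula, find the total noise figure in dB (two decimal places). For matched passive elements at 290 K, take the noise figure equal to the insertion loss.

Convert to linear (a loss of L dB is a gain of −L dB): F_i = 10^(NF_i/10), G_i = 10^(G_i,dB/10)
  Stage 1: F_1 = 10^(1.98/10) = 1.578, G_1 = 10^(−1.98/10) = 0.6339
  Stage 2: F_2 = 10^(1.67/10) = 1.469, G_2 = 10^(24.3/10) = 269.2
Friis cascade:
  F = 1.578 + (1.469 − 1)/0.6339 = 2.317
NF = 10 log₁₀(2.317) = 3.65 dB

3.65 dB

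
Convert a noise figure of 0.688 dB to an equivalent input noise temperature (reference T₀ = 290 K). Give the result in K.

49.8 K

F = 10^(0.688/10) = 1.17166
T_e = (F − 1)·T₀ = (1.17166 − 1) × 290 = 49.8 K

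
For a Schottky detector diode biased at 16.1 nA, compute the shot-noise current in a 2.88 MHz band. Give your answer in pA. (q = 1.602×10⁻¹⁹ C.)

122 pA

I_n = √(2qI·B)
2qI·B = 2 × 1.602×10⁻¹⁹ × 1.61×10⁻⁸ × 2.88×10⁶ = 1.49×10⁻²⁰ A²
I_n = √(1.49×10⁻²⁰) = 1.22×10⁻¹⁰ A = 122 pA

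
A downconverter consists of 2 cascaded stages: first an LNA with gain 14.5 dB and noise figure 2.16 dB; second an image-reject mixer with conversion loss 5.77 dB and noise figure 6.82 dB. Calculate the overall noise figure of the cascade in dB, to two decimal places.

Convert to linear (a loss of L dB is a gain of −L dB): F_i = 10^(NF_i/10), G_i = 10^(G_i,dB/10)
  Stage 1: F_1 = 10^(2.16/10) = 1.644, G_1 = 10^(14.5/10) = 28.18
  Stage 2: F_2 = 10^(6.82/10) = 4.808, G_2 = 10^(−5.77/10) = 0.2649
Friis cascade:
  F = 1.644 + (4.808 − 1)/28.18 = 1.779
NF = 10 log₁₀(1.779) = 2.50 dB

2.50 dB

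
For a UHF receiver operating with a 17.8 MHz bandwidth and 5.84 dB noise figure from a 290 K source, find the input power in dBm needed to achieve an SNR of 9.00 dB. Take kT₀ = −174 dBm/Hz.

−86.7 dBm

Sensitivity = −174 + 10 log₁₀(B) + NF + SNR_min
= −174 + 72.5 + 5.84 + 9.00
= −86.66 dBm → −86.7 dBm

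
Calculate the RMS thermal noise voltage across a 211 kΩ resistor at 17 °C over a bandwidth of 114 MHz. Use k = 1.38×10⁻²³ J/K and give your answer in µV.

T = 17 °C + 273.15 = 290.15 K
V_n = √(4kTRB)
4kTRB = 4 × 1.38×10⁻²³ × 290.15 × 2.11×10⁵ × 1.14×10⁸ = 3.85×10⁻⁷ V²
V_n = √(3.85×10⁻⁷) = 6.21×10⁻⁴ V = 621 µV

621 µV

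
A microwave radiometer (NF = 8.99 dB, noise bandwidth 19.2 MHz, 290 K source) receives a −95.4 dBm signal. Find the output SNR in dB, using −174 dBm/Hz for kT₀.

−3.2 dB

Noise floor: N = −174 + 10 log₁₀(B) + NF
10 log₁₀(1.92×10⁷) = 72.83 dB
N = −174 + 72.83 + 8.99 = −92.18 dBm
SNR = P_sig − N = −95.4 − (−92.18) = −3.22 dB → −3.2 dB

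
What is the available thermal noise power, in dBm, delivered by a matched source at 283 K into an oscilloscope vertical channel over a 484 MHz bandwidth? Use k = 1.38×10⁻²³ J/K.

P_n = kTB = 1.38×10⁻²³ × 283 × 4.84×10⁸ = 1.89×10⁻¹² W
In dBm: 10 log₁₀(1.89×10⁻¹² / 10⁻³) = −87.2 dBm

−87.2 dBm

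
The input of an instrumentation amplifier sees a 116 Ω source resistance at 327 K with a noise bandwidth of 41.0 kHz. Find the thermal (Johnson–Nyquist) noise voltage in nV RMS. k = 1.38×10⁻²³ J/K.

293 nV

V_n = √(4kTRB)
4kTRB = 4 × 1.38×10⁻²³ × 327 × 1.16×10² × 4.10×10⁴ = 8.58×10⁻¹⁴ V²
V_n = √(8.58×10⁻¹⁴) = 2.93×10⁻⁷ V = 293 nV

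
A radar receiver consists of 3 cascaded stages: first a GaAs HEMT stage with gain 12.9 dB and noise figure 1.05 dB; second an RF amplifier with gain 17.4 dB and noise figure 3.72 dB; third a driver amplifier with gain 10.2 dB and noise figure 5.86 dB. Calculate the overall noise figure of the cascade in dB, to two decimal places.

Convert to linear (a loss of L dB is a gain of −L dB): F_i = 10^(NF_i/10), G_i = 10^(G_i,dB/10)
  Stage 1: F_1 = 10^(1.05/10) = 1.274, G_1 = 10^(12.9/10) = 19.50
  Stage 2: F_2 = 10^(3.72/10) = 2.355, G_2 = 10^(17.4/10) = 54.95
  Stage 3: F_3 = 10^(5.86/10) = 3.855, G_3 = 10^(10.2/10) = 10.47
Friis cascade:
  F = 1.274 + (2.355 − 1)/19.50 + (3.855 − 1)/1072 = 1.346
NF = 10 log₁₀(1.346) = 1.29 dB

1.29 dB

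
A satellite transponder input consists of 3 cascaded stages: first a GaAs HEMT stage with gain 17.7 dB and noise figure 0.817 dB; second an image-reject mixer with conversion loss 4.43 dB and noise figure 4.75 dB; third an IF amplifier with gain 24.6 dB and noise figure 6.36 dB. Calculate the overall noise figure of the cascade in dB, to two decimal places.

Convert to linear (a loss of L dB is a gain of −L dB): F_i = 10^(NF_i/10), G_i = 10^(G_i,dB/10)
  Stage 1: F_1 = 10^(0.817/10) = 1.207, G_1 = 10^(17.7/10) = 58.88
  Stage 2: F_2 = 10^(4.75/10) = 2.985, G_2 = 10^(−4.43/10) = 0.3606
  Stage 3: F_3 = 10^(6.36/10) = 4.325, G_3 = 10^(24.6/10) = 288.4
Friis cascade:
  F = 1.207 + (2.985 − 1)/58.88 + (4.325 − 1)/21.23 = 1.397
NF = 10 log₁₀(1.397) = 1.45 dB

1.45 dB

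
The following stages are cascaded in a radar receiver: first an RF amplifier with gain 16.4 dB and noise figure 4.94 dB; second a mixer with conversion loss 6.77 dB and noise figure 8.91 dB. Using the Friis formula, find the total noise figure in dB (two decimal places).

Convert to linear (a loss of L dB is a gain of −L dB): F_i = 10^(NF_i/10), G_i = 10^(G_i,dB/10)
  Stage 1: F_1 = 10^(4.94/10) = 3.119, G_1 = 10^(16.4/10) = 43.65
  Stage 2: F_2 = 10^(8.91/10) = 7.780, G_2 = 10^(−6.77/10) = 0.2104
Friis cascade:
  F = 3.119 + (7.780 − 1)/43.65 = 3.274
NF = 10 log₁₀(3.274) = 5.15 dB

5.15 dB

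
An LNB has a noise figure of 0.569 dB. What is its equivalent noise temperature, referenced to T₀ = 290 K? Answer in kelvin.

F = 10^(0.569/10) = 1.13999
T_e = (F − 1)·T₀ = (1.13999 − 1) × 290 = 40.6 K

40.6 K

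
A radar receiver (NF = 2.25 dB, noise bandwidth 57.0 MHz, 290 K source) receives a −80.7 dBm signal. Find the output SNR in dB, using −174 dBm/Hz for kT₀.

Noise floor: N = −174 + 10 log₁₀(B) + NF
10 log₁₀(5.70×10⁷) = 77.56 dB
N = −174 + 77.56 + 2.25 = −94.19 dBm
SNR = P_sig − N = −80.7 − (−94.19) = 13.49 dB → 13.5 dB

13.5 dB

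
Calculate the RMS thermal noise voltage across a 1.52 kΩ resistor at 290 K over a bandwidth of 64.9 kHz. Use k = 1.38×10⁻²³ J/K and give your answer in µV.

V_n = √(4kTRB)
4kTRB = 4 × 1.38×10⁻²³ × 290 × 1.52×10³ × 6.49×10⁴ = 1.58×10⁻¹² V²
V_n = √(1.58×10⁻¹²) = 1.26×10⁻⁶ V = 1.26 µV

1.26 µV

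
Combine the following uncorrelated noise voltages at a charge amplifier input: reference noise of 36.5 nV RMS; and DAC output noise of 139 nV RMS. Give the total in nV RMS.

144 nV

Uncorrelated sources add in power (mean-square): V_tot = √(ΣV_i²)
V_tot = √[(3.65×10⁻⁸)² + (1.39×10⁻⁷)²] = 1.44×10⁻⁷ V = 144 nV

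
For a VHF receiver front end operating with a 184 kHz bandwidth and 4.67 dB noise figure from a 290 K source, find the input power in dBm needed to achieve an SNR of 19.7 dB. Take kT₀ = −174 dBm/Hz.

Sensitivity = −174 + 10 log₁₀(B) + NF + SNR_min
= −174 + 52.65 + 4.67 + 19.7
= −96.98 dBm → −97.0 dBm

−97.0 dBm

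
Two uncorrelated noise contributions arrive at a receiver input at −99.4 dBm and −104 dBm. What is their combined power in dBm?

Convert to linear, add, convert back:
P₁ = 1.15×10⁻¹³ W, P₂ = 3.98×10⁻¹⁴ W
P_tot = 1.55×10⁻¹³ W → 10 log₁₀(P_tot / 10⁻³) = −98.1 dBm

−98.1 dBm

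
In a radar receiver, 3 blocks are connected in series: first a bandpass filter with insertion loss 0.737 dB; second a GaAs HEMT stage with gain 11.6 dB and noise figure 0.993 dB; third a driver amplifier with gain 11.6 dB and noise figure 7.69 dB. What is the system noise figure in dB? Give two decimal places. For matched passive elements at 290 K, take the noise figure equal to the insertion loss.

2.76 dB

Convert to linear (a loss of L dB is a gain of −L dB): F_i = 10^(NF_i/10), G_i = 10^(G_i,dB/10)
  Stage 1: F_1 = 10^(0.737/10) = 1.185, G_1 = 10^(−0.737/10) = 0.8439
  Stage 2: F_2 = 10^(0.993/10) = 1.257, G_2 = 10^(11.6/10) = 14.45
  Stage 3: F_3 = 10^(7.69/10) = 5.875, G_3 = 10^(11.6/10) = 14.45
Friis cascade:
  F = 1.185 + (1.257 − 1)/0.8439 + (5.875 − 1)/12.20 = 1.889
NF = 10 log₁₀(1.889) = 2.76 dB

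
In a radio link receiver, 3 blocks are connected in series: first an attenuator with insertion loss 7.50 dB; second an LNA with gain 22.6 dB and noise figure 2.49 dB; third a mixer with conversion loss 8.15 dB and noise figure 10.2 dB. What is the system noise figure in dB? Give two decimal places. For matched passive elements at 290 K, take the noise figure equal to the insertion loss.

Convert to linear (a loss of L dB is a gain of −L dB): F_i = 10^(NF_i/10), G_i = 10^(G_i,dB/10)
  Stage 1: F_1 = 10^(7.50/10) = 5.623, G_1 = 10^(−7.50/10) = 0.1778
  Stage 2: F_2 = 10^(2.49/10) = 1.774, G_2 = 10^(22.6/10) = 182.0
  Stage 3: F_3 = 10^(10.2/10) = 10.47, G_3 = 10^(−8.15/10) = 0.1531
Friis cascade:
  F = 5.623 + (1.774 − 1)/0.1778 + (10.47 − 1)/32.36 = 10.27
NF = 10 log₁₀(10.27) = 10.12 dB

10.12 dB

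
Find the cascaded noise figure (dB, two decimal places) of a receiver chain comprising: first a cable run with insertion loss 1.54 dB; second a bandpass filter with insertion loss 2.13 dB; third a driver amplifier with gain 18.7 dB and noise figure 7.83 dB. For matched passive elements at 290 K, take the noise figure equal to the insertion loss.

Convert to linear (a loss of L dB is a gain of −L dB): F_i = 10^(NF_i/10), G_i = 10^(G_i,dB/10)
  Stage 1: F_1 = 10^(1.54/10) = 1.426, G_1 = 10^(−1.54/10) = 0.7015
  Stage 2: F_2 = 10^(2.13/10) = 1.633, G_2 = 10^(−2.13/10) = 0.6124
  Stage 3: F_3 = 10^(7.83/10) = 6.067, G_3 = 10^(18.7/10) = 74.13
Friis cascade:
  F = 1.426 + (1.633 − 1)/0.7015 + (6.067 − 1)/0.4295 = 14.13
NF = 10 log₁₀(14.13) = 11.50 dB

11.50 dB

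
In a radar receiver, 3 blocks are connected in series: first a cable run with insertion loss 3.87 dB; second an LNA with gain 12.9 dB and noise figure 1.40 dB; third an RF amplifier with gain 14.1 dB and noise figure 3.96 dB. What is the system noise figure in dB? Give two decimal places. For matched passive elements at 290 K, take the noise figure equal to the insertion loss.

5.50 dB

Convert to linear (a loss of L dB is a gain of −L dB): F_i = 10^(NF_i/10), G_i = 10^(G_i,dB/10)
  Stage 1: F_1 = 10^(3.87/10) = 2.438, G_1 = 10^(−3.87/10) = 0.4102
  Stage 2: F_2 = 10^(1.40/10) = 1.380, G_2 = 10^(12.9/10) = 19.50
  Stage 3: F_3 = 10^(3.96/10) = 2.489, G_3 = 10^(14.1/10) = 25.70
Friis cascade:
  F = 2.438 + (1.380 − 1)/0.4102 + (2.489 − 1)/7.998 = 3.551
NF = 10 log₁₀(3.551) = 5.50 dB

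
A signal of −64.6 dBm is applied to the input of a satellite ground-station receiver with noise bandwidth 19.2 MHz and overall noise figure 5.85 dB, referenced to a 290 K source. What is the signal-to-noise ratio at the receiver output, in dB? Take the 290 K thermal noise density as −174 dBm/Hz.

Noise floor: N = −174 + 10 log₁₀(B) + NF
10 log₁₀(1.92×10⁷) = 72.83 dB
N = −174 + 72.83 + 5.85 = −95.32 dBm
SNR = P_sig − N = −64.6 − (−95.32) = 30.72 dB → 30.7 dB

30.7 dB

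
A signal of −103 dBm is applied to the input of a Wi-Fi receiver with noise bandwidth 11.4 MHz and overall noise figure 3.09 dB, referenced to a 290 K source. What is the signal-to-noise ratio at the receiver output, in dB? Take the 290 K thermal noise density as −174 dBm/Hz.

−2.7 dB

Noise floor: N = −174 + 10 log₁₀(B) + NF
10 log₁₀(1.14×10⁷) = 70.57 dB
N = −174 + 70.57 + 3.09 = −100.34 dBm
SNR = P_sig − N = −103 − (−100.34) = −2.66 dB → −2.7 dB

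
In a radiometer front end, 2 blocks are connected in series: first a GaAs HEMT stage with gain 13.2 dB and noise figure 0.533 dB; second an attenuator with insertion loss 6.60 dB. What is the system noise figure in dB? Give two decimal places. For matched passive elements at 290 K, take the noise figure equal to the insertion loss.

1.14 dB

Convert to linear (a loss of L dB is a gain of −L dB): F_i = 10^(NF_i/10), G_i = 10^(G_i,dB/10)
  Stage 1: F_1 = 10^(0.533/10) = 1.131, G_1 = 10^(13.2/10) = 20.89
  Stage 2: F_2 = 10^(6.60/10) = 4.571, G_2 = 10^(−6.60/10) = 0.2188
Friis cascade:
  F = 1.131 + (4.571 − 1)/20.89 = 1.301
NF = 10 log₁₀(1.301) = 1.14 dB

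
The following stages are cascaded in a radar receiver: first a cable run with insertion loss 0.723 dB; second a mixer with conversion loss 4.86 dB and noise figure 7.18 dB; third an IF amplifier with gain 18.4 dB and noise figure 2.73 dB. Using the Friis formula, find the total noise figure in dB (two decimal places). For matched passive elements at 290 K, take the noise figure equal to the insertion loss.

9.70 dB

Convert to linear (a loss of L dB is a gain of −L dB): F_i = 10^(NF_i/10), G_i = 10^(G_i,dB/10)
  Stage 1: F_1 = 10^(0.723/10) = 1.181, G_1 = 10^(−0.723/10) = 0.8466
  Stage 2: F_2 = 10^(7.18/10) = 5.224, G_2 = 10^(−4.86/10) = 0.3266
  Stage 3: F_3 = 10^(2.73/10) = 1.875, G_3 = 10^(18.4/10) = 69.18
Friis cascade:
  F = 1.181 + (5.224 − 1)/0.8466 + (1.875 − 1)/0.2765 = 9.335
NF = 10 log₁₀(9.335) = 9.70 dB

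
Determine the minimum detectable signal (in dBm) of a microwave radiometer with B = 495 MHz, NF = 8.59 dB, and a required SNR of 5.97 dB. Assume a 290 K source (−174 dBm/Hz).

−72.5 dBm

Sensitivity = −174 + 10 log₁₀(B) + NF + SNR_min
= −174 + 86.95 + 8.59 + 5.97
= −72.49 dBm → −72.5 dBm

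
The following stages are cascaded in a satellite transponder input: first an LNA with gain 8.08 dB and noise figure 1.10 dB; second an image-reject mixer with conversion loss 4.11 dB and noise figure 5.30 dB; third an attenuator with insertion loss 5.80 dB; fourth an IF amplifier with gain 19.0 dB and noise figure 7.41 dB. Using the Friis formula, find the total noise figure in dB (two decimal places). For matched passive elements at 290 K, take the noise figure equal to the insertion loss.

9.85 dB

Convert to linear (a loss of L dB is a gain of −L dB): F_i = 10^(NF_i/10), G_i = 10^(G_i,dB/10)
  Stage 1: F_1 = 10^(1.10/10) = 1.288, G_1 = 10^(8.08/10) = 6.427
  Stage 2: F_2 = 10^(5.30/10) = 3.388, G_2 = 10^(−4.11/10) = 0.3882
  Stage 3: F_3 = 10^(5.80/10) = 3.802, G_3 = 10^(−5.80/10) = 0.2630
  Stage 4: F_4 = 10^(7.41/10) = 5.508, G_4 = 10^(19.0/10) = 79.43
Friis cascade:
  F = 1.288 + (3.388 − 1)/6.427 + (3.802 − 1)/2.495 + (5.508 − 1)/0.6561 = 9.654
NF = 10 log₁₀(9.654) = 9.85 dB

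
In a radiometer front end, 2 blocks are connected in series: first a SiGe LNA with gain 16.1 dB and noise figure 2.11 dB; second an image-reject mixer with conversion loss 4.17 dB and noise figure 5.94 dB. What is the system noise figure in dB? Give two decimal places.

2.30 dB

Convert to linear (a loss of L dB is a gain of −L dB): F_i = 10^(NF_i/10), G_i = 10^(G_i,dB/10)
  Stage 1: F_1 = 10^(2.11/10) = 1.626, G_1 = 10^(16.1/10) = 40.74
  Stage 2: F_2 = 10^(5.94/10) = 3.926, G_2 = 10^(−4.17/10) = 0.3828
Friis cascade:
  F = 1.626 + (3.926 − 1)/40.74 = 1.697
NF = 10 log₁₀(1.697) = 2.30 dB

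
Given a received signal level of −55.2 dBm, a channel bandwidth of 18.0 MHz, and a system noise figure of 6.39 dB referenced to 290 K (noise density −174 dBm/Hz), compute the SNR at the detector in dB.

Noise floor: N = −174 + 10 log₁₀(B) + NF
10 log₁₀(1.80×10⁷) = 72.55 dB
N = −174 + 72.55 + 6.39 = −95.06 dBm
SNR = P_sig − N = −55.2 − (−95.06) = 39.86 dB → 39.9 dB

39.9 dB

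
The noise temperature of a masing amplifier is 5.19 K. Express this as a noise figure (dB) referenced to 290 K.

0.077 dB

F = 1 + T_e/T₀ = 1 + 5.19/290 = 1.0179
NF = 10 log₁₀(1.0179) = 0.077 dB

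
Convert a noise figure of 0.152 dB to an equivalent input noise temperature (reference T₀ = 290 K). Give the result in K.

F = 10^(0.152/10) = 1.03562
T_e = (F − 1)·T₀ = (1.03562 − 1) × 290 = 10.3 K

10.3 K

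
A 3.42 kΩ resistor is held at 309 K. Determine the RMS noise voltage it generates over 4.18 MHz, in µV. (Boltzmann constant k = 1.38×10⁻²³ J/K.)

V_n = √(4kTRB)
4kTRB = 4 × 1.38×10⁻²³ × 309 × 3.42×10³ × 4.18×10⁶ = 2.44×10⁻¹⁰ V²
V_n = √(2.44×10⁻¹⁰) = 1.56×10⁻⁵ V = 15.6 µV

15.6 µV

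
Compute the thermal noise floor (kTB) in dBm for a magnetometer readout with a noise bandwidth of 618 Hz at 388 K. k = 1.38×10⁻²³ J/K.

P_n = kTB = 1.38×10⁻²³ × 388 × 6.18×10² = 3.31×10⁻¹⁸ W
In dBm: 10 log₁₀(3.31×10⁻¹⁸ / 10⁻³) = −144.8 dBm

−144.8 dBm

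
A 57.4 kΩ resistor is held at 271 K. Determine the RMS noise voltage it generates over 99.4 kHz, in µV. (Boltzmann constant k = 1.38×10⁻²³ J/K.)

V_n = √(4kTRB)
4kTRB = 4 × 1.38×10⁻²³ × 271 × 5.74×10⁴ × 9.94×10⁴ = 8.54×10⁻¹¹ V²
V_n = √(8.54×10⁻¹¹) = 9.24×10⁻⁶ V = 9.24 µV

9.24 µV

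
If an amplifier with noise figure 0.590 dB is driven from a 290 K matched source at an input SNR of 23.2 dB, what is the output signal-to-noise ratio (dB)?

22.610 dB

By definition F = SNR_in/SNR_out, so in dB: SNR_out = SNR_in − NF
SNR_out = 23.2 − 0.590 = 22.610 dB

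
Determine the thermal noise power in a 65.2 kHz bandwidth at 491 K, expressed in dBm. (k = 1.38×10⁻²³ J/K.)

P_n = kTB = 1.38×10⁻²³ × 491 × 6.52×10⁴ = 4.42×10⁻¹⁶ W
In dBm: 10 log₁₀(4.42×10⁻¹⁶ / 10⁻³) = −123.5 dBm

−123.5 dBm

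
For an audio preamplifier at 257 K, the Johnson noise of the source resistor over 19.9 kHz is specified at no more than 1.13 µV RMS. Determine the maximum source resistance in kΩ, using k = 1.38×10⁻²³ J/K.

Johnson–Nyquist: V_n = √(4kTRB) ⇒ R = V_n² / (4kTB)
4kTB = 4 × 1.38×10⁻²³ × 257 × 1.99×10⁴ = 2.82×10⁻¹⁶
R = (1.13×10⁻⁶)² / 2.82×10⁻¹⁶ = 4.52×10³ Ω = 4.52 kΩ

4.52 kΩ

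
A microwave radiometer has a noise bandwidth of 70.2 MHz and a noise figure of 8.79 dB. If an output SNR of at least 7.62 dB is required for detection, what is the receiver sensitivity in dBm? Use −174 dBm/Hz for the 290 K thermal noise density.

−79.1 dBm

Sensitivity = −174 + 10 log₁₀(B) + NF + SNR_min
= −174 + 78.46 + 8.79 + 7.62
= −79.13 dBm → −79.1 dBm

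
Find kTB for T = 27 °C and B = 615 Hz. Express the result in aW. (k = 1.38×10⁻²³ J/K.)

T = 27 °C + 273.15 = 300.15 K
P_n = kTB = 1.38×10⁻²³ × 300.15 × 6.15×10² = 2.55×10⁻¹⁸ W = 2.55 aW

2.55 aW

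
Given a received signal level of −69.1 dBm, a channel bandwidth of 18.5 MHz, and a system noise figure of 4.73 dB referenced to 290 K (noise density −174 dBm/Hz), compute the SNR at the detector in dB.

Noise floor: N = −174 + 10 log₁₀(B) + NF
10 log₁₀(1.85×10⁷) = 72.67 dB
N = −174 + 72.67 + 4.73 = −96.60 dBm
SNR = P_sig − N = −69.1 − (−96.60) = 27.50 dB → 27.5 dB

27.5 dB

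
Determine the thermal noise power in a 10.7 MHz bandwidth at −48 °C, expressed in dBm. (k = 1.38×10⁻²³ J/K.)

T = −48 °C + 273.15 = 225.15 K
P_n = kTB = 1.38×10⁻²³ × 225.15 × 1.07×10⁷ = 3.32×10⁻¹⁴ W
In dBm: 10 log₁₀(3.32×10⁻¹⁴ / 10⁻³) = −104.8 dBm

−104.8 dBm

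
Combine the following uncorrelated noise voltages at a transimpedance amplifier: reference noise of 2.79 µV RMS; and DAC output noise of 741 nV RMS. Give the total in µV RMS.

Uncorrelated sources add in power (mean-square): V_tot = √(ΣV_i²)
V_tot = √[(2.79×10⁻⁶)² + (7.41×10⁻⁷)²] = 2.89×10⁻⁶ V = 2.89 µV

2.89 µV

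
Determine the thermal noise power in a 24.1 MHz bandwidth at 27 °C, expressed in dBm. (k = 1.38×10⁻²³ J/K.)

T = 27 °C + 273.15 = 300.15 K
P_n = kTB = 1.38×10⁻²³ × 300.15 × 2.41×10⁷ = 9.98×10⁻¹⁴ W
In dBm: 10 log₁₀(9.98×10⁻¹⁴ / 10⁻³) = −100.0 dBm

−100.0 dBm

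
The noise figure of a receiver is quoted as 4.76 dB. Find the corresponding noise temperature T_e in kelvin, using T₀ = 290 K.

578 K

F = 10^(4.76/10) = 2.99226
T_e = (F − 1)·T₀ = (2.99226 − 1) × 290 = 578 K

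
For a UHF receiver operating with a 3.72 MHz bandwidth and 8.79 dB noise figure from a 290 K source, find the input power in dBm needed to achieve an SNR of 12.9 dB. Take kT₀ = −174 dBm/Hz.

−86.6 dBm

Sensitivity = −174 + 10 log₁₀(B) + NF + SNR_min
= −174 + 65.71 + 8.79 + 12.9
= −86.60 dBm → −86.6 dBm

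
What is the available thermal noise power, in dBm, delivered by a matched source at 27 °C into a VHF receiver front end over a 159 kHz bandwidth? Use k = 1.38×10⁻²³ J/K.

−121.8 dBm

T = 27 °C + 273.15 = 300.15 K
P_n = kTB = 1.38×10⁻²³ × 300.15 × 1.59×10⁵ = 6.59×10⁻¹⁶ W
In dBm: 10 log₁₀(6.59×10⁻¹⁶ / 10⁻³) = −121.8 dBm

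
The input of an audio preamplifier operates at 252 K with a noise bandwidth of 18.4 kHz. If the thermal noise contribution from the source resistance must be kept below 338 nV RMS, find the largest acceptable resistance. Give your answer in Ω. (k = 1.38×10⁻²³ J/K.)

Johnson–Nyquist: V_n = √(4kTRB) ⇒ R = V_n² / (4kTB)
4kTB = 4 × 1.38×10⁻²³ × 252 × 1.84×10⁴ = 2.56×10⁻¹⁶
R = (3.38×10⁻⁷)² / 2.56×10⁻¹⁶ = 4.46×10² Ω = 446 Ω

446 Ω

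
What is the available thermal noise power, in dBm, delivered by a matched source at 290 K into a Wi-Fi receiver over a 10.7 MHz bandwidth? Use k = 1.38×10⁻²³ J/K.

P_n = kTB = 1.38×10⁻²³ × 290 × 1.07×10⁷ = 4.28×10⁻¹⁴ W
In dBm: 10 log₁₀(4.28×10⁻¹⁴ / 10⁻³) = −103.7 dBm

−103.7 dBm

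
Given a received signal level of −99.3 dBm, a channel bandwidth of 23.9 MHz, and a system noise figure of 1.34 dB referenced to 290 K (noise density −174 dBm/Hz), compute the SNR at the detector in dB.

−0.4 dB

Noise floor: N = −174 + 10 log₁₀(B) + NF
10 log₁₀(2.39×10⁷) = 73.78 dB
N = −174 + 73.78 + 1.34 = −98.88 dBm
SNR = P_sig − N = −99.3 − (−98.88) = −0.42 dB → −0.4 dB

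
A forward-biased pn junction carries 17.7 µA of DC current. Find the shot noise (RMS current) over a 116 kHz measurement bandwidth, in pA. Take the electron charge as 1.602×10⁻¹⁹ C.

I_n = √(2qI·B)
2qI·B = 2 × 1.602×10⁻¹⁹ × 1.77×10⁻⁵ × 1.16×10⁵ = 6.58×10⁻¹⁹ A²
I_n = √(6.58×10⁻¹⁹) = 8.11×10⁻¹⁰ A = 811 pA

811 pA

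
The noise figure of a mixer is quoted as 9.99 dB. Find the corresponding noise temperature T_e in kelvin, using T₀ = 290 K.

2603 K

F = 10^(9.99/10) = 9.977
T_e = (F − 1)·T₀ = (9.977 − 1) × 290 = 2603 K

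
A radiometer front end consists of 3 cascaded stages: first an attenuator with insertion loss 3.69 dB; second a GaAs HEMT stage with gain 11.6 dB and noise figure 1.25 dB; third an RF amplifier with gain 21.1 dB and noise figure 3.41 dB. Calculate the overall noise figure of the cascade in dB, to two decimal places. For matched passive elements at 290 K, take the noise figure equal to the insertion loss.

Convert to linear (a loss of L dB is a gain of −L dB): F_i = 10^(NF_i/10), G_i = 10^(G_i,dB/10)
  Stage 1: F_1 = 10^(3.69/10) = 2.339, G_1 = 10^(−3.69/10) = 0.4276
  Stage 2: F_2 = 10^(1.25/10) = 1.334, G_2 = 10^(11.6/10) = 14.45
  Stage 3: F_3 = 10^(3.41/10) = 2.193, G_3 = 10^(21.1/10) = 128.8
Friis cascade:
  F = 2.339 + (1.334 − 1)/0.4276 + (2.193 − 1)/6.180 = 3.312
NF = 10 log₁₀(3.312) = 5.20 dB

5.20 dB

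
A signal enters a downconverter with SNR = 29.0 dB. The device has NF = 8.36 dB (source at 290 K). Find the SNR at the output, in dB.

By definition F = SNR_in/SNR_out, so in dB: SNR_out = SNR_in − NF
SNR_out = 29.0 − 8.36 = 20.64 dB

20.64 dB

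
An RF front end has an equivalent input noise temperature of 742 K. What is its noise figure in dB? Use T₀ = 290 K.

5.51 dB

F = 1 + T_e/T₀ = 1 + 742/290 = 3.55862
NF = 10 log₁₀(3.55862) = 5.51 dB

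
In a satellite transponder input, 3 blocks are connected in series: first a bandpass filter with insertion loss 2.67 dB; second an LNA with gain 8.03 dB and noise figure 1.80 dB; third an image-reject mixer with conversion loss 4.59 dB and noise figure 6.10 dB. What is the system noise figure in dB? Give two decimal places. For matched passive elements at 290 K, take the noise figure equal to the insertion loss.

5.67 dB

Convert to linear (a loss of L dB is a gain of −L dB): F_i = 10^(NF_i/10), G_i = 10^(G_i,dB/10)
  Stage 1: F_1 = 10^(2.67/10) = 1.849, G_1 = 10^(−2.67/10) = 0.5408
  Stage 2: F_2 = 10^(1.80/10) = 1.514, G_2 = 10^(8.03/10) = 6.353
  Stage 3: F_3 = 10^(6.10/10) = 4.074, G_3 = 10^(−4.59/10) = 0.3475
Friis cascade:
  F = 1.849 + (1.514 − 1)/0.5408 + (4.074 − 1)/3.436 = 3.694
NF = 10 log₁₀(3.694) = 5.67 dB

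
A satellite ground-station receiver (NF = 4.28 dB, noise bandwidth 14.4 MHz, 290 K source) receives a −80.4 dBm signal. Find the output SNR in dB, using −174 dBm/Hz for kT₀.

Noise floor: N = −174 + 10 log₁₀(B) + NF
10 log₁₀(1.44×10⁷) = 71.58 dB
N = −174 + 71.58 + 4.28 = −98.14 dBm
SNR = P_sig − N = −80.4 − (−98.14) = 17.74 dB → 17.7 dB

17.7 dB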